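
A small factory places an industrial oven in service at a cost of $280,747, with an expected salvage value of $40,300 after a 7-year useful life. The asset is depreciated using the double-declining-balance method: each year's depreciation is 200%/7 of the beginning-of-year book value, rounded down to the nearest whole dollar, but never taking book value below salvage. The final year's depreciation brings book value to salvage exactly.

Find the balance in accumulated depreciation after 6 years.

$240,447

Depreciable base = $280,747 − $40,300 = $240,447.
Year 1: ⌊$280,747 × 200%/7⌋ = $80,213. Book value $200,534.
Year 2: ⌊$200,534 × 200%/7⌋ = $57,295. Book value $143,239.
Year 3: ⌊$143,239 × 200%/7⌋ = $40,925. Book value $102,314.
Year 4: ⌊$102,314 × 200%/7⌋ = $29,232. Book value $73,082.
Year 5: ⌊$73,082 × 200%/7⌋ = $20,880. Book value $52,202.
Year 6: ⌊$52,202 × 200%/7⌋ = $14,914, capped at $11,902. Book value $40,300.
Accumulated through year 6 = $280,747 − $40,300 = $240,447.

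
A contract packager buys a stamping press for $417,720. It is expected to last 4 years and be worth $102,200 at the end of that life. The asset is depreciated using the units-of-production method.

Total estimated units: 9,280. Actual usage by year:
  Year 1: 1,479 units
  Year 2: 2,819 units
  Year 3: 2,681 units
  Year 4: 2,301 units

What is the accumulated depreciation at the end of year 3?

Depreciable base = $417,720 − $102,200 = $315,520.
Rate = $315,520 / 9,280 units = $34 per unit.
Year 1: 1,479 × $34 = $50,286. Book value $367,434.
Year 2: 2,819 × $34 = $95,846. Book value $271,588.
Year 3: 2,681 × $34 = $91,154. Book value $180,434.
Accumulated through year 3 = $417,720 − $180,434 = $237,286.

$237,286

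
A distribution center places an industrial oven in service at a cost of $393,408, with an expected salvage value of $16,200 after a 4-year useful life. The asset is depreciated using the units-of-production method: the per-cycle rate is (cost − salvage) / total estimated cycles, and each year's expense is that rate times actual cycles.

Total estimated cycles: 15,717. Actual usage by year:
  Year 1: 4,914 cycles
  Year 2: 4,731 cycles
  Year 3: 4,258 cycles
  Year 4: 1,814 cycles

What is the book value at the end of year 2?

Depreciable base = $393,408 − $16,200 = $377,208.
Rate = $377,208 / 15,717 cycles = $24 per cycle.
Year 1: 4,914 × $24 = $117,936. Book value $275,472.
Year 2: 4,731 × $24 = $113,544. Book value $161,928.

$161,928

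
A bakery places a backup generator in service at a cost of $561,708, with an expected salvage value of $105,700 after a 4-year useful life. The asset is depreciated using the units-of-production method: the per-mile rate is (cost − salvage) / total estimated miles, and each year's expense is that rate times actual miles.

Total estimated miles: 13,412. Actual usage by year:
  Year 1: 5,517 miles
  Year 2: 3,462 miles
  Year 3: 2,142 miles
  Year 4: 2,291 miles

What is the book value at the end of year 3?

$183,594

Depreciable base = $561,708 − $105,700 = $456,008.
Rate = $456,008 / 13,412 miles = $34 per mile.
Year 1: 5,517 × $34 = $187,578. Book value $374,130.
Year 2: 3,462 × $34 = $117,708. Book value $256,422.
Year 3: 2,142 × $34 = $72,828. Book value $183,594.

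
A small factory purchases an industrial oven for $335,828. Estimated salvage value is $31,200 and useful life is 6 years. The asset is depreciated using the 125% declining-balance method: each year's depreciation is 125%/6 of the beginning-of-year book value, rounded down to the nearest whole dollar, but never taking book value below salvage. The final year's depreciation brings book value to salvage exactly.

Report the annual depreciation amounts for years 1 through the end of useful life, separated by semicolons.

Depreciable base = $335,828 − $31,200 = $304,628.
Year 1: ⌊$335,828 × 125%/6⌋ = $69,964. Book value $265,864.
Year 2: ⌊$265,864 × 125%/6⌋ = $55,388. Book value $210,476.
Year 3: ⌊$210,476 × 125%/6⌋ = $43,849. Book value $166,627.
Year 4: ⌊$166,627 × 125%/6⌋ = $34,713. Book value $131,914.
Year 5: ⌊$131,914 × 125%/6⌋ = $27,482. Book value $104,432.
Year 6 (final): $104,432 − $31,200 = $73,232. Book value $31,200.

$69,964; $55,388; $43,849; $34,713; $27,482; $73,232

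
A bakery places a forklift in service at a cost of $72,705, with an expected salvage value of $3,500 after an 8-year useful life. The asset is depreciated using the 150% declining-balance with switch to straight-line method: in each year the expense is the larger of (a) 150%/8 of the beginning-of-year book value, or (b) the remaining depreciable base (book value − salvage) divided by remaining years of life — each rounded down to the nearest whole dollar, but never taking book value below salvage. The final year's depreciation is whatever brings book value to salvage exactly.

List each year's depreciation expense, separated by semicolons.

Depreciable base = $72,705 − $3,500 = $69,205.
Year 1: DB = ⌊$72,705 × 150%/8⌋ = $13,632; SL = ⌊$69,205/8⌋ = $8,650 → take DB $13,632. Book value $59,073.
Year 2: DB = ⌊$59,073 × 150%/8⌋ = $11,076; SL = ⌊$55,573/7⌋ = $7,939 → take DB $11,076. Book value $47,997.
Year 3: DB = ⌊$47,997 × 150%/8⌋ = $8,999; SL = ⌊$44,497/6⌋ = $7,416 → take DB $8,999. Book value $38,998.
Year 4: DB = ⌊$38,998 × 150%/8⌋ = $7,312; SL = ⌊$35,498/5⌋ = $7,099 → take DB $7,312. Book value $31,686.
Year 5: DB = ⌊$31,686 × 150%/8⌋ = $5,941; SL = ⌊$28,186/4⌋ = $7,046 → take SL $7,046. Book value $24,640.
Year 6: DB = ⌊$24,640 × 150%/8⌋ = $4,620; SL = ⌊$21,140/3⌋ = $7,046 → take SL $7,046. Book value $17,594.
Year 7: DB = ⌊$17,594 × 150%/8⌋ = $3,298; SL = ⌊$14,094/2⌋ = $7,047 → take SL $7,047. Book value $10,547.
Year 8 (final): $10,547 − $3,500 = $7,047. Book value $3,500.

$13,632; $11,076; $8,999; $7,312; $7,046; $7,046; $7,047; $7,047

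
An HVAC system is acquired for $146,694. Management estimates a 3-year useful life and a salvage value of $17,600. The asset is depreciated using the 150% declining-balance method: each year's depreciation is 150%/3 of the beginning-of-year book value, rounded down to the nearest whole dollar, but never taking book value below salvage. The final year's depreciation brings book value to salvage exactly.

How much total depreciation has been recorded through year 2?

Depreciable base = $146,694 − $17,600 = $129,094.
Year 1: ⌊$146,694 × 150%/3⌋ = $73,347. Book value $73,347.
Year 2: ⌊$73,347 × 150%/3⌋ = $36,673. Book value $36,674.
Accumulated through year 2 = $146,694 − $36,674 = $110,020.

$110,020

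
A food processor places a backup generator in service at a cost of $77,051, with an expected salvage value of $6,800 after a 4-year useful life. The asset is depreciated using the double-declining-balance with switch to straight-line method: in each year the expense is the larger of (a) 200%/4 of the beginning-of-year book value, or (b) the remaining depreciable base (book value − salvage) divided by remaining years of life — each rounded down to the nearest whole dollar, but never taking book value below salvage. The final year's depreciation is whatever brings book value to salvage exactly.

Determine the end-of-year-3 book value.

Depreciable base = $77,051 − $6,800 = $70,251.
Year 1: DB = ⌊$77,051 × 200%/4⌋ = $38,525; SL = ⌊$70,251/4⌋ = $17,562 → take DB $38,525. Book value $38,526.
Year 2: DB = ⌊$38,526 × 200%/4⌋ = $19,263; SL = ⌊$31,726/3⌋ = $10,575 → take DB $19,263. Book value $19,263.
Year 3: DB = ⌊$19,263 × 200%/4⌋ = $9,631; SL = ⌊$12,463/2⌋ = $6,231 → take DB $9,631. Book value $9,632.

$9,632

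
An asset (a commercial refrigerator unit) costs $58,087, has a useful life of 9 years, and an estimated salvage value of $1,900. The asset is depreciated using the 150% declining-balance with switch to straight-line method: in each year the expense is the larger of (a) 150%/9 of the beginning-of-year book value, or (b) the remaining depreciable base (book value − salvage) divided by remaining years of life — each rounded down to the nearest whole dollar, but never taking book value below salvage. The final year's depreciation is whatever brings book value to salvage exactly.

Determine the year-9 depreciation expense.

Depreciable base = $58,087 − $1,900 = $56,187.
Year 1: DB = ⌊$58,087 × 150%/9⌋ = $9,681; SL = ⌊$56,187/9⌋ = $6,243 → take DB $9,681. Book value $48,406.
Year 2: DB = ⌊$48,406 × 150%/9⌋ = $8,067; SL = ⌊$46,506/8⌋ = $5,813 → take DB $8,067. Book value $40,339.
Year 3: DB = ⌊$40,339 × 150%/9⌋ = $6,723; SL = ⌊$38,439/7⌋ = $5,491 → take DB $6,723. Book value $33,616.
Year 4: DB = ⌊$33,616 × 150%/9⌋ = $5,602; SL = ⌊$31,716/6⌋ = $5,286 → take DB $5,602. Book value $28,014.
Year 5: DB = ⌊$28,014 × 150%/9⌋ = $4,669; SL = ⌊$26,114/5⌋ = $5,222 → take SL $5,222. Book value $22,792.
Year 6: DB = ⌊$22,792 × 150%/9⌋ = $3,798; SL = ⌊$20,892/4⌋ = $5,223 → take SL $5,223. Book value $17,569.
Year 7: DB = ⌊$17,569 × 150%/9⌋ = $2,928; SL = ⌊$15,669/3⌋ = $5,223 → take SL $5,223. Book value $12,346.
Year 8: DB = ⌊$12,346 × 150%/9⌋ = $2,057; SL = ⌊$10,446/2⌋ = $5,223 → take SL $5,223. Book value $7,123.
Year 9 (final): $7,123 − $1,900 = $5,223. Book value $1,900.

$5,223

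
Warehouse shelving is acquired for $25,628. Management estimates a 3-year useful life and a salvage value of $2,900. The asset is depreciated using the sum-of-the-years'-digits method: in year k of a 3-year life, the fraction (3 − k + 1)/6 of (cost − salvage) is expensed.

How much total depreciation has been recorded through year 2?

Depreciable base = $25,628 − $2,900 = $22,728.
Sum of the years' digits = 3+2+1 = 6.
Year 1: $22,728 × 3/6 = $11,364. Book value $14,264.
Year 2: $22,728 × 2/6 = $7,576. Book value $6,688.
Accumulated through year 2 = $25,628 − $6,688 = $18,940.

$18,940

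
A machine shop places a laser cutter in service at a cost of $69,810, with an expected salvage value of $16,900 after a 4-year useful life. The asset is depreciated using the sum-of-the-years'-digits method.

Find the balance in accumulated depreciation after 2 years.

Depreciable base = $69,810 − $16,900 = $52,910.
Sum of the years' digits = 4+3+2+1 = 10.
Year 1: $52,910 × 4/10 = $21,164. Book value $48,646.
Year 2: $52,910 × 3/10 = $15,873. Book value $32,773.
Accumulated through year 2 = $69,810 − $32,773 = $37,037.

$37,037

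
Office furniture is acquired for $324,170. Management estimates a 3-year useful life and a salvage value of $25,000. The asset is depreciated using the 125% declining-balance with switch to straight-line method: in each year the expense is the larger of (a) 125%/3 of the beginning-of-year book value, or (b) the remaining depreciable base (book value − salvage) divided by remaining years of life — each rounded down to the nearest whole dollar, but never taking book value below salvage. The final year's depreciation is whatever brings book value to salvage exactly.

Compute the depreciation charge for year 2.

Depreciable base = $324,170 − $25,000 = $299,170.
Year 1: DB = ⌊$324,170 × 125%/3⌋ = $135,070; SL = ⌊$299,170/3⌋ = $99,723 → take DB $135,070. Book value $189,100.
Year 2: DB = ⌊$189,100 × 125%/3⌋ = $78,791; SL = ⌊$164,100/2⌋ = $82,050 → take SL $82,050. Book value $107,050.

$82,050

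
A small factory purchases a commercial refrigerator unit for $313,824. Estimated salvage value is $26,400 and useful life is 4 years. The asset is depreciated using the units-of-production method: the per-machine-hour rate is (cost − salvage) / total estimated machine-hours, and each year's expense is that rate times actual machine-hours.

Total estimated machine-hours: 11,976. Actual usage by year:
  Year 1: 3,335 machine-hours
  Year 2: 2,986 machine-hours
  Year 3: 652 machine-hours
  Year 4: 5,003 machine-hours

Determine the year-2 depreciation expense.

Depreciable base = $313,824 − $26,400 = $287,424.
Rate = $287,424 / 11,976 machine-hours = $24 per machine-hour.
Year 1: 3,335 × $24 = $80,040. Book value $233,784.
Year 2: 2,986 × $24 = $71,664. Book value $162,120.

$71,664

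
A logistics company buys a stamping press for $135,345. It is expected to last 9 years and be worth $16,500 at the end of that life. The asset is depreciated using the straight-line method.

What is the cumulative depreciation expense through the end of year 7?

Depreciable base = $135,345 − $16,500 = $118,845.
Annual expense = $118,845 / 9 = $13,205.
End of year 1: book value $122,140.
End of year 2: book value $108,935.
End of year 3: book value $95,730.
End of year 4: book value $82,525.
End of year 5: book value $69,320.
End of year 6: book value $56,115.
End of year 7: book value $42,910.
Accumulated through year 7 = $135,345 − $42,910 = $92,435.

$92,435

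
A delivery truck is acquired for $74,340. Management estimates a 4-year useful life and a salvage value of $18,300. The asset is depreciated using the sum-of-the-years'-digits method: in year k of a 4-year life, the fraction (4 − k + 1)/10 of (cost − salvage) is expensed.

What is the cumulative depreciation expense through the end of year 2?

$39,228

Depreciable base = $74,340 − $18,300 = $56,040.
Sum of the years' digits = 4+3+2+1 = 10.
Year 1: $56,040 × 4/10 = $22,416. Book value $51,924.
Year 2: $56,040 × 3/10 = $16,812. Book value $35,112.
Accumulated through year 2 = $74,340 − $35,112 = $39,228.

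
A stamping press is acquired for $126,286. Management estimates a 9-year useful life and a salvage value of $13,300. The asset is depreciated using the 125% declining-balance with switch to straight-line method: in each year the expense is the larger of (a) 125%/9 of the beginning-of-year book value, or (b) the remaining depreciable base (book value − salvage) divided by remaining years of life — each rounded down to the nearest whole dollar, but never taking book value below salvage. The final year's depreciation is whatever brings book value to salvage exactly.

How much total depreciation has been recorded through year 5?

Depreciable base = $126,286 − $13,300 = $112,986.
Year 1: DB = ⌊$126,286 × 125%/9⌋ = $17,539; SL = ⌊$112,986/9⌋ = $12,554 → take DB $17,539. Book value $108,747.
Year 2: DB = ⌊$108,747 × 125%/9⌋ = $15,103; SL = ⌊$95,447/8⌋ = $11,930 → take DB $15,103. Book value $93,644.
Year 3: DB = ⌊$93,644 × 125%/9⌋ = $13,006; SL = ⌊$80,344/7⌋ = $11,477 → take DB $13,006. Book value $80,638.
Year 4: DB = ⌊$80,638 × 125%/9⌋ = $11,199; SL = ⌊$67,338/6⌋ = $11,223 → take SL $11,223. Book value $69,415.
Year 5: DB = ⌊$69,415 × 125%/9⌋ = $9,640; SL = ⌊$56,115/5⌋ = $11,223 → take SL $11,223. Book value $58,192.
Accumulated through year 5 = $126,286 − $58,192 = $68,094.

$68,094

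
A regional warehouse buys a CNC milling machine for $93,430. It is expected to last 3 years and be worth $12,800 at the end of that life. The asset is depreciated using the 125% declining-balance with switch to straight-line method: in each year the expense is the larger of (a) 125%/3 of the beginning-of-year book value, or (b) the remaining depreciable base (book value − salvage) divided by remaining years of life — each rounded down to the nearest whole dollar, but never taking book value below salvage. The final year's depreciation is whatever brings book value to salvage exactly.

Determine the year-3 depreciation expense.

Depreciable base = $93,430 − $12,800 = $80,630.
Year 1: DB = ⌊$93,430 × 125%/3⌋ = $38,929; SL = ⌊$80,630/3⌋ = $26,876 → take DB $38,929. Book value $54,501.
Year 2: DB = ⌊$54,501 × 125%/3⌋ = $22,708; SL = ⌊$41,701/2⌋ = $20,850 → take DB $22,708. Book value $31,793.
Year 3 (final): $31,793 − $12,800 = $18,993. Book value $12,800.

$18,993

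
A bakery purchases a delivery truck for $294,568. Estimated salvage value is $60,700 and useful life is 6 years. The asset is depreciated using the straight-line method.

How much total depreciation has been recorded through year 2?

$77,956

Depreciable base = $294,568 − $60,700 = $233,868.
Annual expense = $233,868 / 6 = $38,978.
End of year 1: book value $255,590.
End of year 2: book value $216,612.
Accumulated through year 2 = $294,568 − $216,612 = $77,956.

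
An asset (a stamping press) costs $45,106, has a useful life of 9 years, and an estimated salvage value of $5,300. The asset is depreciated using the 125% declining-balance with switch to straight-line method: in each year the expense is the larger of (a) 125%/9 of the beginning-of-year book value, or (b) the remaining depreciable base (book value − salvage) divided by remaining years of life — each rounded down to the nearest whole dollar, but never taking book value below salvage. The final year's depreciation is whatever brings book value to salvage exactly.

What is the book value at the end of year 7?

Depreciable base = $45,106 − $5,300 = $39,806.
Year 1: DB = ⌊$45,106 × 125%/9⌋ = $6,264; SL = ⌊$39,806/9⌋ = $4,422 → take DB $6,264. Book value $38,842.
Year 2: DB = ⌊$38,842 × 125%/9⌋ = $5,394; SL = ⌊$33,542/8⌋ = $4,192 → take DB $5,394. Book value $33,448.
Year 3: DB = ⌊$33,448 × 125%/9⌋ = $4,645; SL = ⌊$28,148/7⌋ = $4,021 → take DB $4,645. Book value $28,803.
Year 4: DB = ⌊$28,803 × 125%/9⌋ = $4,000; SL = ⌊$23,503/6⌋ = $3,917 → take DB $4,000. Book value $24,803.
Year 5: DB = ⌊$24,803 × 125%/9⌋ = $3,444; SL = ⌊$19,503/5⌋ = $3,900 → take SL $3,900. Book value $20,903.
Year 6: DB = ⌊$20,903 × 125%/9⌋ = $2,903; SL = ⌊$15,603/4⌋ = $3,900 → take SL $3,900. Book value $17,003.
Year 7: DB = ⌊$17,003 × 125%/9⌋ = $2,361; SL = ⌊$11,703/3⌋ = $3,901 → take SL $3,901. Book value $13,102.

$13,102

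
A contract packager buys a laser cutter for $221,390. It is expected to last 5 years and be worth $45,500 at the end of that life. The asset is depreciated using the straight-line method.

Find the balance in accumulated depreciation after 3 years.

$105,534

Depreciable base = $221,390 − $45,500 = $175,890.
Annual expense = $175,890 / 5 = $35,178.
End of year 1: book value $186,212.
End of year 2: book value $151,034.
End of year 3: book value $115,856.
Accumulated through year 3 = $221,390 − $115,856 = $105,534.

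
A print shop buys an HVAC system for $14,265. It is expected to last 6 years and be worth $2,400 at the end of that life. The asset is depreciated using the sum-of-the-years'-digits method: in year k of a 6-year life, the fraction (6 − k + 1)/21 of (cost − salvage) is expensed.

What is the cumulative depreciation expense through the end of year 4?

Depreciable base = $14,265 − $2,400 = $11,865.
Sum of the years' digits = 6+5+4+3+2+1 = 21.
Year 1: $11,865 × 6/21 = $3,390. Book value $10,875.
Year 2: $11,865 × 5/21 = $2,825. Book value $8,050.
Year 3: $11,865 × 4/21 = $2,260. Book value $5,790.
Year 4: $11,865 × 3/21 = $1,695. Book value $4,095.
Accumulated through year 4 = $14,265 − $4,095 = $10,170.

$10,170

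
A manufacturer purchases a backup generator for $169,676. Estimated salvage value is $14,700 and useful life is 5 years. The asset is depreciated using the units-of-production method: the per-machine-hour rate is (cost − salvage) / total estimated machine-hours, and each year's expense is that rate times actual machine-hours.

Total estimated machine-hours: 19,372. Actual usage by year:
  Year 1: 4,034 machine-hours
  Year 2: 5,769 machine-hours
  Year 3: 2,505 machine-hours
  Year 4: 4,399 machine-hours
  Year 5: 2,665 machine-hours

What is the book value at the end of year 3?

$71,212

Depreciable base = $169,676 − $14,700 = $154,976.
Rate = $154,976 / 19,372 machine-hours = $8 per machine-hour.
Year 1: 4,034 × $8 = $32,272. Book value $137,404.
Year 2: 5,769 × $8 = $46,152. Book value $91,252.
Year 3: 2,505 × $8 = $20,040. Book value $71,212.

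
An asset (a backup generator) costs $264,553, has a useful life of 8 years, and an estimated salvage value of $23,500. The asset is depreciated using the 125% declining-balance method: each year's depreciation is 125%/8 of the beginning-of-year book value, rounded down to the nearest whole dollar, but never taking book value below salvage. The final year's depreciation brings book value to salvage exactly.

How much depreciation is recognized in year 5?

Depreciable base = $264,553 − $23,500 = $241,053.
Year 1: ⌊$264,553 × 125%/8⌋ = $41,336. Book value $223,217.
Year 2: ⌊$223,217 × 125%/8⌋ = $34,877. Book value $188,340.
Year 3: ⌊$188,340 × 125%/8⌋ = $29,428. Book value $158,912.
Year 4: ⌊$158,912 × 125%/8⌋ = $24,830. Book value $134,082.
Year 5: ⌊$134,082 × 125%/8⌋ = $20,950. Book value $113,132.

$20,950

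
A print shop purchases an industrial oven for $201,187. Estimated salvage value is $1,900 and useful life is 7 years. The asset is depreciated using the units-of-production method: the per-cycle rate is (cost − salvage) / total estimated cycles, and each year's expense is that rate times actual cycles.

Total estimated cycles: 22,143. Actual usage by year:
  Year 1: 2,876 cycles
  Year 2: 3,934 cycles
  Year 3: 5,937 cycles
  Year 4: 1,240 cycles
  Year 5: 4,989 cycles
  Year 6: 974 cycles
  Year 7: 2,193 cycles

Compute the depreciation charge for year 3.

Depreciable base = $201,187 − $1,900 = $199,287.
Rate = $199,287 / 22,143 cycles = $9 per cycle.
Year 1: 2,876 × $9 = $25,884. Book value $175,303.
Year 2: 3,934 × $9 = $35,406. Book value $139,897.
Year 3: 5,937 × $9 = $53,433. Book value $86,464.

$53,433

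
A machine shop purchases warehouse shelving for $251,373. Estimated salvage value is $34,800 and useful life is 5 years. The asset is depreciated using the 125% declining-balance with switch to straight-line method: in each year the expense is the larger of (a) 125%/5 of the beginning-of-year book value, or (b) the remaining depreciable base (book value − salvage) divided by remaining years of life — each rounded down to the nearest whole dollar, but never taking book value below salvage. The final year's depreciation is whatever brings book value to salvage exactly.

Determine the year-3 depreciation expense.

Depreciable base = $251,373 − $34,800 = $216,573.
Year 1: DB = ⌊$251,373 × 125%/5⌋ = $62,843; SL = ⌊$216,573/5⌋ = $43,314 → take DB $62,843. Book value $188,530.
Year 2: DB = ⌊$188,530 × 125%/5⌋ = $47,132; SL = ⌊$153,730/4⌋ = $38,432 → take DB $47,132. Book value $141,398.
Year 3: DB = ⌊$141,398 × 125%/5⌋ = $35,349; SL = ⌊$106,598/3⌋ = $35,532 → take SL $35,532. Book value $105,866.

$35,532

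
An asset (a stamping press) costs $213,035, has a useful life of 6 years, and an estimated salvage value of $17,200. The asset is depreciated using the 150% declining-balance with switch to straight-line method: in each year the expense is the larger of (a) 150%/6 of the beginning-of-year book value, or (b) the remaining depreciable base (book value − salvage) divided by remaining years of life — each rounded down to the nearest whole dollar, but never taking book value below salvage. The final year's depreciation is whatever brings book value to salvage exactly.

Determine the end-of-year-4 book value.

Depreciable base = $213,035 − $17,200 = $195,835.
Year 1: DB = ⌊$213,035 × 150%/6⌋ = $53,258; SL = ⌊$195,835/6⌋ = $32,639 → take DB $53,258. Book value $159,777.
Year 2: DB = ⌊$159,777 × 150%/6⌋ = $39,944; SL = ⌊$142,577/5⌋ = $28,515 → take DB $39,944. Book value $119,833.
Year 3: DB = ⌊$119,833 × 150%/6⌋ = $29,958; SL = ⌊$102,633/4⌋ = $25,658 → take DB $29,958. Book value $89,875.
Year 4: DB = ⌊$89,875 × 150%/6⌋ = $22,468; SL = ⌊$72,675/3⌋ = $24,225 → take SL $24,225. Book value $65,650.

$65,650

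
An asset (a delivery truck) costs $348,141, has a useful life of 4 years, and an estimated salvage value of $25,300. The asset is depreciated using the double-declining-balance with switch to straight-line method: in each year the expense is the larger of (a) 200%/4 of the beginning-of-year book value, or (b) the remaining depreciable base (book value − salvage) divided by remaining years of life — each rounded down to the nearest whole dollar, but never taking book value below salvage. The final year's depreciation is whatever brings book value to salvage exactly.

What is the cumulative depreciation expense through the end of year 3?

$304,623

Depreciable base = $348,141 − $25,300 = $322,841.
Year 1: DB = ⌊$348,141 × 200%/4⌋ = $174,070; SL = ⌊$322,841/4⌋ = $80,710 → take DB $174,070. Book value $174,071.
Year 2: DB = ⌊$174,071 × 200%/4⌋ = $87,035; SL = ⌊$148,771/3⌋ = $49,590 → take DB $87,035. Book value $87,036.
Year 3: DB = ⌊$87,036 × 200%/4⌋ = $43,518; SL = ⌊$61,736/2⌋ = $30,868 → take DB $43,518. Book value $43,518.
Accumulated through year 3 = $348,141 − $43,518 = $304,623.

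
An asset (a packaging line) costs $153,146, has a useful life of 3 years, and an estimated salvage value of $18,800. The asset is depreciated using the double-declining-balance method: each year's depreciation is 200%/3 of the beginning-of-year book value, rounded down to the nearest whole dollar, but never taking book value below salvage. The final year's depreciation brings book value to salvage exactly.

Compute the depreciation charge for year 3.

$0

Depreciable base = $153,146 − $18,800 = $134,346.
Year 1: ⌊$153,146 × 200%/3⌋ = $102,097. Book value $51,049.
Year 2: ⌊$51,049 × 200%/3⌋ = $34,032, capped at $32,249. Book value $18,800.
Year 3 (final): $18,800 − $18,800 = $0. Book value $18,800.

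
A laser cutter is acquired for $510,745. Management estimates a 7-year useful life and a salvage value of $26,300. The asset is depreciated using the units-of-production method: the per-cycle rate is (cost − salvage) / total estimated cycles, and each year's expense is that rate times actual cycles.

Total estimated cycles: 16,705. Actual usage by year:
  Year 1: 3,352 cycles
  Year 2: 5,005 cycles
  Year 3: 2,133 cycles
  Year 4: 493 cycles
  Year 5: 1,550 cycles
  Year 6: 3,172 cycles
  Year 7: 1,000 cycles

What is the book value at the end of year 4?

$192,238

Depreciable base = $510,745 − $26,300 = $484,445.
Rate = $484,445 / 16,705 cycles = $29 per cycle.
Year 1: 3,352 × $29 = $97,208. Book value $413,537.
Year 2: 5,005 × $29 = $145,145. Book value $268,392.
Year 3: 2,133 × $29 = $61,857. Book value $206,535.
Year 4: 493 × $29 = $14,297. Book value $192,238.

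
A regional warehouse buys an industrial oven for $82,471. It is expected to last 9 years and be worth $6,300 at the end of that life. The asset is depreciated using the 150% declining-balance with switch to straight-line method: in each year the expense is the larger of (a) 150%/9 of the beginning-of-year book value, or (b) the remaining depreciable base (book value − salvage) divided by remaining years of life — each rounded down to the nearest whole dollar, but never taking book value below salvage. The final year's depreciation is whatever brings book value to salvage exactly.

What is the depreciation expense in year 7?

$6,695

Depreciable base = $82,471 − $6,300 = $76,171.
Year 1: DB = ⌊$82,471 × 150%/9⌋ = $13,745; SL = ⌊$76,171/9⌋ = $8,463 → take DB $13,745. Book value $68,726.
Year 2: DB = ⌊$68,726 × 150%/9⌋ = $11,454; SL = ⌊$62,426/8⌋ = $7,803 → take DB $11,454. Book value $57,272.
Year 3: DB = ⌊$57,272 × 150%/9⌋ = $9,545; SL = ⌊$50,972/7⌋ = $7,281 → take DB $9,545. Book value $47,727.
Year 4: DB = ⌊$47,727 × 150%/9⌋ = $7,954; SL = ⌊$41,427/6⌋ = $6,904 → take DB $7,954. Book value $39,773.
Year 5: DB = ⌊$39,773 × 150%/9⌋ = $6,628; SL = ⌊$33,473/5⌋ = $6,694 → take SL $6,694. Book value $33,079.
Year 6: DB = ⌊$33,079 × 150%/9⌋ = $5,513; SL = ⌊$26,779/4⌋ = $6,694 → take SL $6,694. Book value $26,385.
Year 7: DB = ⌊$26,385 × 150%/9⌋ = $4,397; SL = ⌊$20,085/3⌋ = $6,695 → take SL $6,695. Book value $19,690.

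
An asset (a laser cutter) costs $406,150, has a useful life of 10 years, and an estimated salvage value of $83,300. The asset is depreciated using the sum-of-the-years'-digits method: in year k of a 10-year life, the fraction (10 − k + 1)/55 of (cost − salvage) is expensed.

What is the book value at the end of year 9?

$89,170

Depreciable base = $406,150 − $83,300 = $322,850.
Sum of the years' digits = 10+9+8+7+6+5+4+3+2+1 = 55.
Year 1: $322,850 × 10/55 = $58,700. Book value $347,450.
Year 2: $322,850 × 9/55 = $52,830. Book value $294,620.
Year 3: $322,850 × 8/55 = $46,960. Book value $247,660.
Year 4: $322,850 × 7/55 = $41,090. Book value $206,570.
Year 5: $322,850 × 6/55 = $35,220. Book value $171,350.
Year 6: $322,850 × 5/55 = $29,350. Book value $142,000.
Year 7: $322,850 × 4/55 = $23,480. Book value $118,520.
Year 8: $322,850 × 3/55 = $17,610. Book value $100,910.
Year 9: $322,850 × 2/55 = $11,740. Book value $89,170.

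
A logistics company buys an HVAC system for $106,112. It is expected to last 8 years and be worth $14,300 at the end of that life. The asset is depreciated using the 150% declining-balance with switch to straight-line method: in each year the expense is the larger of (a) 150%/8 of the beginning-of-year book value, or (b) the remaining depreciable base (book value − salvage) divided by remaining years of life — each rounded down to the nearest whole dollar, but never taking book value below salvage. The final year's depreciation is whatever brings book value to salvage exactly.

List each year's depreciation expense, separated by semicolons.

$19,896; $16,165; $13,134; $10,671; $8,671; $7,758; $7,758; $7,759

Depreciable base = $106,112 − $14,300 = $91,812.
Year 1: DB = ⌊$106,112 × 150%/8⌋ = $19,896; SL = ⌊$91,812/8⌋ = $11,476 → take DB $19,896. Book value $86,216.
Year 2: DB = ⌊$86,216 × 150%/8⌋ = $16,165; SL = ⌊$71,916/7⌋ = $10,273 → take DB $16,165. Book value $70,051.
Year 3: DB = ⌊$70,051 × 150%/8⌋ = $13,134; SL = ⌊$55,751/6⌋ = $9,291 → take DB $13,134. Book value $56,917.
Year 4: DB = ⌊$56,917 × 150%/8⌋ = $10,671; SL = ⌊$42,617/5⌋ = $8,523 → take DB $10,671. Book value $46,246.
Year 5: DB = ⌊$46,246 × 150%/8⌋ = $8,671; SL = ⌊$31,946/4⌋ = $7,986 → take DB $8,671. Book value $37,575.
Year 6: DB = ⌊$37,575 × 150%/8⌋ = $7,045; SL = ⌊$23,275/3⌋ = $7,758 → take SL $7,758. Book value $29,817.
Year 7: DB = ⌊$29,817 × 150%/8⌋ = $5,590; SL = ⌊$15,517/2⌋ = $7,758 → take SL $7,758. Book value $22,059.
Year 8 (final): $22,059 − $14,300 = $7,759. Book value $14,300.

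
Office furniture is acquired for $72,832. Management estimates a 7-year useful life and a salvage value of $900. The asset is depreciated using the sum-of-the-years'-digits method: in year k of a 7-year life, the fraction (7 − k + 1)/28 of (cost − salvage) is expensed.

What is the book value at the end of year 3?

$26,590

Depreciable base = $72,832 − $900 = $71,932.
Sum of the years' digits = 7+6+5+4+3+2+1 = 28.
Year 1: $71,932 × 7/28 = $17,983. Book value $54,849.
Year 2: $71,932 × 6/28 = $15,414. Book value $39,435.
Year 3: $71,932 × 5/28 = $12,845. Book value $26,590.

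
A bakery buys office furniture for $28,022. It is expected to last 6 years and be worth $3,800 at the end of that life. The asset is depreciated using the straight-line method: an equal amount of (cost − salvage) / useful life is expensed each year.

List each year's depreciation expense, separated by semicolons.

$4,037; $4,037; $4,037; $4,037; $4,037; $4,037

Depreciable base = $28,022 − $3,800 = $24,222.
Annual expense = $24,222 / 6 = $4,037.
End of year 1: book value $23,985.
End of year 2: book value $19,948.
End of year 3: book value $15,911.
End of year 4: book value $11,874.
End of year 5: book value $7,837.
End of year 6: book value $3,800.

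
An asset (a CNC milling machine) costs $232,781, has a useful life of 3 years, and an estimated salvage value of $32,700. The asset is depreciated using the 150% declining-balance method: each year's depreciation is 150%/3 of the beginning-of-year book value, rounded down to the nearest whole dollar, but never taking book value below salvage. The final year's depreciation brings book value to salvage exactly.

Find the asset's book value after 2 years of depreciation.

Depreciable base = $232,781 − $32,700 = $200,081.
Year 1: ⌊$232,781 × 150%/3⌋ = $116,390. Book value $116,391.
Year 2: ⌊$116,391 × 150%/3⌋ = $58,195. Book value $58,196.

$58,196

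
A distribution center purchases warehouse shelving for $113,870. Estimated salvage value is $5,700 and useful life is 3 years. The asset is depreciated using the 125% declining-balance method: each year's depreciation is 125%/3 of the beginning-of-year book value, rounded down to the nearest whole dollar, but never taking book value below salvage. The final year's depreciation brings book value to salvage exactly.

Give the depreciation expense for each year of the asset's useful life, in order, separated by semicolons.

Depreciable base = $113,870 − $5,700 = $108,170.
Year 1: ⌊$113,870 × 125%/3⌋ = $47,445. Book value $66,425.
Year 2: ⌊$66,425 × 125%/3⌋ = $27,677. Book value $38,748.
Year 3 (final): $38,748 − $5,700 = $33,048. Book value $5,700.

$47,445; $27,677; $33,048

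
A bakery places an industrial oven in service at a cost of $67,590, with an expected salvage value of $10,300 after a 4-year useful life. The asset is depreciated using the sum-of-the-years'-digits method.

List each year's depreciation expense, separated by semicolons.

Depreciable base = $67,590 − $10,300 = $57,290.
Sum of the years' digits = 4+3+2+1 = 10.
Year 1: $57,290 × 4/10 = $22,916. Book value $44,674.
Year 2: $57,290 × 3/10 = $17,187. Book value $27,487.
Year 3: $57,290 × 2/10 = $11,458. Book value $16,029.
Year 4: $57,290 × 1/10 = $5,729. Book value $10,300.

$22,916; $17,187; $11,458; $5,729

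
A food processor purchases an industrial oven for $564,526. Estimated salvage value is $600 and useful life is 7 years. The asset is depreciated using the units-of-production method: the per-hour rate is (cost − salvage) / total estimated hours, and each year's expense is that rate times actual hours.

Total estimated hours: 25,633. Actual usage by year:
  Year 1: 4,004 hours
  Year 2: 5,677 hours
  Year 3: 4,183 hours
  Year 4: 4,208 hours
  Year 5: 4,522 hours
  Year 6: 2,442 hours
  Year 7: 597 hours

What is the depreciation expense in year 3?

Depreciable base = $564,526 − $600 = $563,926.
Rate = $563,926 / 25,633 hours = $22 per hour.
Year 1: 4,004 × $22 = $88,088. Book value $476,438.
Year 2: 5,677 × $22 = $124,894. Book value $351,544.
Year 3: 4,183 × $22 = $92,026. Book value $259,518.

$92,026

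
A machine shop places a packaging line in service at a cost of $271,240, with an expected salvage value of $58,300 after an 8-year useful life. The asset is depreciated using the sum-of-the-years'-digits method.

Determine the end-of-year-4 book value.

$117,450

Depreciable base = $271,240 − $58,300 = $212,940.
Sum of the years' digits = 8+7+6+5+4+3+2+1 = 36.
Year 1: $212,940 × 8/36 = $47,320. Book value $223,920.
Year 2: $212,940 × 7/36 = $41,405. Book value $182,515.
Year 3: $212,940 × 6/36 = $35,490. Book value $147,025.
Year 4: $212,940 × 5/36 = $29,575. Book value $117,450.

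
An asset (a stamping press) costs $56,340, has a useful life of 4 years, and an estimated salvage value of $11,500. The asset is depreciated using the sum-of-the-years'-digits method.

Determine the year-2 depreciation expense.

$13,452

Depreciable base = $56,340 − $11,500 = $44,840.
Sum of the years' digits = 4+3+2+1 = 10.
Year 1: $44,840 × 4/10 = $17,936. Book value $38,404.
Year 2: $44,840 × 3/10 = $13,452. Book value $24,952.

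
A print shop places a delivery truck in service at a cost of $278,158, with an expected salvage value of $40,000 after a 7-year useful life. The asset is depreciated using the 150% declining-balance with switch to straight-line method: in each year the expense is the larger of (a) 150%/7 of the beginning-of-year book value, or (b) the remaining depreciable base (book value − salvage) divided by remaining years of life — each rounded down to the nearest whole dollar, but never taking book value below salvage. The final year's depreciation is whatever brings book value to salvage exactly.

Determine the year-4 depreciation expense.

Depreciable base = $278,158 − $40,000 = $238,158.
Year 1: DB = ⌊$278,158 × 150%/7⌋ = $59,605; SL = ⌊$238,158/7⌋ = $34,022 → take DB $59,605. Book value $218,553.
Year 2: DB = ⌊$218,553 × 150%/7⌋ = $46,832; SL = ⌊$178,553/6⌋ = $29,758 → take DB $46,832. Book value $171,721.
Year 3: DB = ⌊$171,721 × 150%/7⌋ = $36,797; SL = ⌊$131,721/5⌋ = $26,344 → take DB $36,797. Book value $134,924.
Year 4: DB = ⌊$134,924 × 150%/7⌋ = $28,912; SL = ⌊$94,924/4⌋ = $23,731 → take DB $28,912. Book value $106,012.

$28,912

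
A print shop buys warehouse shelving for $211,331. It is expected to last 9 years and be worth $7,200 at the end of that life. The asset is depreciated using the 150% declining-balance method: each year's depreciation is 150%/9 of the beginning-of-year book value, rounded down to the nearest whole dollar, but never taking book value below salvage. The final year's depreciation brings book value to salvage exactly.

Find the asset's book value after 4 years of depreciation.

Depreciable base = $211,331 − $7,200 = $204,131.
Year 1: ⌊$211,331 × 150%/9⌋ = $35,221. Book value $176,110.
Year 2: ⌊$176,110 × 150%/9⌋ = $29,351. Book value $146,759.
Year 3: ⌊$146,759 × 150%/9⌋ = $24,459. Book value $122,300.
Year 4: ⌊$122,300 × 150%/9⌋ = $20,383. Book value $101,917.

$101,917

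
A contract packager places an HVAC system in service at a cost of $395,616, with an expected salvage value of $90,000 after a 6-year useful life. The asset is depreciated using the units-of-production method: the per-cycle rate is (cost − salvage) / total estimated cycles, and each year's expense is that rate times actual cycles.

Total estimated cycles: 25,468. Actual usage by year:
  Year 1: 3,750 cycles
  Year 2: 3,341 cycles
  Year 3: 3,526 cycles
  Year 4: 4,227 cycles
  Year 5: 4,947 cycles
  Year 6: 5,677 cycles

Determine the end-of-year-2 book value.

Depreciable base = $395,616 − $90,000 = $305,616.
Rate = $305,616 / 25,468 cycles = $12 per cycle.
Year 1: 3,750 × $12 = $45,000. Book value $350,616.
Year 2: 3,341 × $12 = $40,092. Book value $310,524.

$310,524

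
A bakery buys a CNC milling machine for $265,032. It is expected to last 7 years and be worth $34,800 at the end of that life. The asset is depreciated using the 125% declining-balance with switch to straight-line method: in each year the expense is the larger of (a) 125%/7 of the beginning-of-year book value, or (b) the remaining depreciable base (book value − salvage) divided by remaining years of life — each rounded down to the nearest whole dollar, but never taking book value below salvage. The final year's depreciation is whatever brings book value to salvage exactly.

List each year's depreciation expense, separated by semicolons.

Depreciable base = $265,032 − $34,800 = $230,232.
Year 1: DB = ⌊$265,032 × 125%/7⌋ = $47,327; SL = ⌊$230,232/7⌋ = $32,890 → take DB $47,327. Book value $217,705.
Year 2: DB = ⌊$217,705 × 125%/7⌋ = $38,875; SL = ⌊$182,905/6⌋ = $30,484 → take DB $38,875. Book value $178,830.
Year 3: DB = ⌊$178,830 × 125%/7⌋ = $31,933; SL = ⌊$144,030/5⌋ = $28,806 → take DB $31,933. Book value $146,897.
Year 4: DB = ⌊$146,897 × 125%/7⌋ = $26,231; SL = ⌊$112,097/4⌋ = $28,024 → take SL $28,024. Book value $118,873.
Year 5: DB = ⌊$118,873 × 125%/7⌋ = $21,227; SL = ⌊$84,073/3⌋ = $28,024 → take SL $28,024. Book value $90,849.
Year 6: DB = ⌊$90,849 × 125%/7⌋ = $16,223; SL = ⌊$56,049/2⌋ = $28,024 → take SL $28,024. Book value $62,825.
Year 7 (final): $62,825 − $34,800 = $28,025. Book value $34,800.

$47,327; $38,875; $31,933; $28,024; $28,024; $28,024; $28,025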